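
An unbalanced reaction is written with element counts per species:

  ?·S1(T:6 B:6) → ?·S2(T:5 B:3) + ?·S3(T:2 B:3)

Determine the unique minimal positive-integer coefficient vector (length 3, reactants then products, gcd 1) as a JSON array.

Coefficients: [3, 2, 4]

T: 3·6 = 18 | 2·5+4·2 = 18
B: 3·6 = 18 | 2·3+4·3 = 18
gcd(3,2,4) = 1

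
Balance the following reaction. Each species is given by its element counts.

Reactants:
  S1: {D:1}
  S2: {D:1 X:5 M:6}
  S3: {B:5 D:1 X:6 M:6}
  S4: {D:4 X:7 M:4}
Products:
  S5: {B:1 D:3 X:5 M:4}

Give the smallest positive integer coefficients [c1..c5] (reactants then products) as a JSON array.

Coefficients: [5, 1, 1, 2, 5]

B: 5·0+1·0+1·5+2·0 = 5 | 5·1 = 5
D: 5·1+1·1+1·1+2·4 = 15 | 5·3 = 15
X: 5·0+1·5+1·6+2·7 = 25 | 5·5 = 25
M: 5·0+1·6+1·6+2·4 = 20 | 5·4 = 20
gcd(5,1,1,2,5) = 1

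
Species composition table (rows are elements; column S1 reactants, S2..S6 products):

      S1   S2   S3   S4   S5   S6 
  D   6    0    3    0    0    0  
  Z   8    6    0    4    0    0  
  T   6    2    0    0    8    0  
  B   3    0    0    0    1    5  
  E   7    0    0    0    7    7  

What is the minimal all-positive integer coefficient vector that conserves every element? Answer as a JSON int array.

D: 2·6 = 12 | 2·0+4·3+1·0+1·0+1·0 = 12
Z: 2·8 = 16 | 2·6+4·0+1·4+1·0+1·0 = 16
T: 2·6 = 12 | 2·2+4·0+1·0+1·8+1·0 = 12
B: 2·3 = 6 | 2·0+4·0+1·0+1·1+1·5 = 6
E: 2·7 = 14 | 2·0+4·0+1·0+1·7+1·7 = 14
gcd(2,2,4,1,1,1) = 1

Coefficients: [2, 2, 4, 1, 1, 1]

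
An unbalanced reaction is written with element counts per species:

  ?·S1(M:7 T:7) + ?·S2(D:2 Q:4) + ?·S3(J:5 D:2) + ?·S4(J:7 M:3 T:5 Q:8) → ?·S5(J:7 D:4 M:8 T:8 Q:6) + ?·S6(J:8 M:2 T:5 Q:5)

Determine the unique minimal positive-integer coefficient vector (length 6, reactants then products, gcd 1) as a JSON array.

Coefficients: [5, 4, 6, 3, 5, 2]

J: 5·0+4·0+6·5+3·7 = 51 | 5·7+2·8 = 51
D: 5·0+4·2+6·2+3·0 = 20 | 5·4+2·0 = 20
M: 5·7+4·0+6·0+3·3 = 44 | 5·8+2·2 = 44
T: 5·7+4·0+6·0+3·5 = 50 | 5·8+2·5 = 50
Q: 5·0+4·4+6·0+3·8 = 40 | 5·6+2·5 = 40
gcd(5,4,6,3,5,2) = 1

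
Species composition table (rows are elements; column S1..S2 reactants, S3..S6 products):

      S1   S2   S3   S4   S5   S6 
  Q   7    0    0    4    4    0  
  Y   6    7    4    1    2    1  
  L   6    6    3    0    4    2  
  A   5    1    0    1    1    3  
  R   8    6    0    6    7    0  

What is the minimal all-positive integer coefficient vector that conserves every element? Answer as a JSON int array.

Q: 4·7+2·0 = 28 | 6·0+5·4+2·4+5·0 = 28
Y: 4·6+2·7 = 38 | 6·4+5·1+2·2+5·1 = 38
L: 4·6+2·6 = 36 | 6·3+5·0+2·4+5·2 = 36
A: 4·5+2·1 = 22 | 6·0+5·1+2·1+5·3 = 22
R: 4·8+2·6 = 44 | 6·0+5·6+2·7+5·0 = 44
gcd(4,2,6,5,2,5) = 1

Coefficients: [4, 2, 6, 5, 2, 5]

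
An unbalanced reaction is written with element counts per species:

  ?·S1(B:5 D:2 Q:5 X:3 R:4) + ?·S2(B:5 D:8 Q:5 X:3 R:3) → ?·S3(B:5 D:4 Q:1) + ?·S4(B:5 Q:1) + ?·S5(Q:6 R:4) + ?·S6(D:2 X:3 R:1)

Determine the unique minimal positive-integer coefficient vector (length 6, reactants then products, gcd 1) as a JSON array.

Coefficients: [4, 2, 3, 3, 4, 6]

B: 4·5+2·5 = 30 | 3·5+3·5+4·0+6·0 = 30
D: 4·2+2·8 = 24 | 3·4+3·0+4·0+6·2 = 24
Q: 4·5+2·5 = 30 | 3·1+3·1+4·6+6·0 = 30
X: 4·3+2·3 = 18 | 3·0+3·0+4·0+6·3 = 18
R: 4·4+2·3 = 22 | 3·0+3·0+4·4+6·1 = 22
gcd(4,2,3,3,4,6) = 1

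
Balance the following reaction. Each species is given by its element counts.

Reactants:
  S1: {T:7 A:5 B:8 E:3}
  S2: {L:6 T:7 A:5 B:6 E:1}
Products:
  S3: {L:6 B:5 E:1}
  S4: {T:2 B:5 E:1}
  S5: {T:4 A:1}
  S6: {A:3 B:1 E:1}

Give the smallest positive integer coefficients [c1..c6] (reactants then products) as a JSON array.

L: 3·0+1·6 = 6 | 1·6+4·0+5·0+5·0 = 6
T: 3·7+1·7 = 28 | 1·0+4·2+5·4+5·0 = 28
A: 3·5+1·5 = 20 | 1·0+4·0+5·1+5·3 = 20
B: 3·8+1·6 = 30 | 1·5+4·5+5·0+5·1 = 30
E: 3·3+1·1 = 10 | 1·1+4·1+5·0+5·1 = 10
gcd(3,1,1,4,5,5) = 1

Coefficients: [3, 1, 1, 4, 5, 5]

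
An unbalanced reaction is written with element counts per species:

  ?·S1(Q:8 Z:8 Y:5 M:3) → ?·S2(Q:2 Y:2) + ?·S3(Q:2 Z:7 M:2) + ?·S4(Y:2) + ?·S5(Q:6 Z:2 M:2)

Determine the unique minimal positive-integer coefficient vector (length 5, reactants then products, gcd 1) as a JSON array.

Coefficients: [2, 3, 2, 2, 1]

Q: 2·8 = 16 | 3·2+2·2+2·0+1·6 = 16
Z: 2·8 = 16 | 3·0+2·7+2·0+1·2 = 16
Y: 2·5 = 10 | 3·2+2·0+2·2+1·0 = 10
M: 2·3 = 6 | 3·0+2·2+2·0+1·2 = 6
gcd(2,3,2,2,1) = 1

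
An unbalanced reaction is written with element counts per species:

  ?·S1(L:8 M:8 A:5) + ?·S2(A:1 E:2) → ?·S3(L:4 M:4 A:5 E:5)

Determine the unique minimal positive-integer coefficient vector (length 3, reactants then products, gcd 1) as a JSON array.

Coefficients: [1, 5, 2]

L: 1·8+5·0 = 8 | 2·4 = 8
M: 1·8+5·0 = 8 | 2·4 = 8
A: 1·5+5·1 = 10 | 2·5 = 10
E: 1·0+5·2 = 10 | 2·5 = 10
gcd(1,5,2) = 1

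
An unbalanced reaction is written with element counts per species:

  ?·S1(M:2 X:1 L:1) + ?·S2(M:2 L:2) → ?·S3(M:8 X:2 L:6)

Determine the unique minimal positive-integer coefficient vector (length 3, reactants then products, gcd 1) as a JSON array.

Coefficients: [2, 2, 1]

M: 2·2+2·2 = 8 | 1·8 = 8
X: 2·1+2·0 = 2 | 1·2 = 2
L: 2·1+2·2 = 6 | 1·6 = 6
gcd(2,2,1) = 1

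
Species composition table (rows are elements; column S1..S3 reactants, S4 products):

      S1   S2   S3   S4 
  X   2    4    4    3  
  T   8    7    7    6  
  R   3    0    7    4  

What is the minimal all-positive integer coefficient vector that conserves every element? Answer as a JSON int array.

X: 1·2+1·4+3·4 = 18 | 6·3 = 18
T: 1·8+1·7+3·7 = 36 | 6·6 = 36
R: 1·3+1·0+3·7 = 24 | 6·4 = 24
gcd(1,1,3,6) = 1

Coefficients: [1, 1, 3, 6]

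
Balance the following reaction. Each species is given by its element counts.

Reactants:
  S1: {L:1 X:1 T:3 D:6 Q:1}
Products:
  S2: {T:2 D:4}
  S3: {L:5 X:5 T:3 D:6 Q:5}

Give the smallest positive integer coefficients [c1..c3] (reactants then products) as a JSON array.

Coefficients: [5, 6, 1]

L: 5·1 = 5 | 6·0+1·5 = 5
X: 5·1 = 5 | 6·0+1·5 = 5
T: 5·3 = 15 | 6·2+1·3 = 15
D: 5·6 = 30 | 6·4+1·6 = 30
Q: 5·1 = 5 | 6·0+1·5 = 5
gcd(5,6,1) = 1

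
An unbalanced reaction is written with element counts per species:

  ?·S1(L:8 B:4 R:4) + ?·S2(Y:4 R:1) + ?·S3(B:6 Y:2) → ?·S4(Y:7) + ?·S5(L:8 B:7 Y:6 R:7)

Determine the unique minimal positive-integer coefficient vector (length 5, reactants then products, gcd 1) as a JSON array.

Coefficients: [2, 6, 1, 2, 2]

L: 2·8+6·0+1·0 = 16 | 2·0+2·8 = 16
B: 2·4+6·0+1·6 = 14 | 2·0+2·7 = 14
Y: 2·0+6·4+1·2 = 26 | 2·7+2·6 = 26
R: 2·4+6·1+1·0 = 14 | 2·0+2·7 = 14
gcd(2,6,1,2,2) = 1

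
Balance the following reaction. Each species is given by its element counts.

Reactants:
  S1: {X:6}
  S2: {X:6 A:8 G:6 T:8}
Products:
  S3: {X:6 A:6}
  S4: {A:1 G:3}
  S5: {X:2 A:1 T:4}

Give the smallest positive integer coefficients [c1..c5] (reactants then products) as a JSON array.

X: 1·6+3·6 = 24 | 2·6+6·0+6·2 = 24
A: 1·0+3·8 = 24 | 2·6+6·1+6·1 = 24
G: 1·0+3·6 = 18 | 2·0+6·3+6·0 = 18
T: 1·0+3·8 = 24 | 2·0+6·0+6·4 = 24
gcd(1,3,2,6,6) = 1

Coefficients: [1, 3, 2, 6, 6]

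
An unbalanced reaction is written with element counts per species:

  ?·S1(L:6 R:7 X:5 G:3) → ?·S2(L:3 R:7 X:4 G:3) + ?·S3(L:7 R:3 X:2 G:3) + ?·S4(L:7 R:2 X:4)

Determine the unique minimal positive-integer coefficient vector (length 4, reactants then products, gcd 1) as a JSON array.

Coefficients: [6, 5, 1, 2]

L: 6·6 = 36 | 5·3+1·7+2·7 = 36
R: 6·7 = 42 | 5·7+1·3+2·2 = 42
X: 6·5 = 30 | 5·4+1·2+2·4 = 30
G: 6·3 = 18 | 5·3+1·3+2·0 = 18
gcd(6,5,1,2) = 1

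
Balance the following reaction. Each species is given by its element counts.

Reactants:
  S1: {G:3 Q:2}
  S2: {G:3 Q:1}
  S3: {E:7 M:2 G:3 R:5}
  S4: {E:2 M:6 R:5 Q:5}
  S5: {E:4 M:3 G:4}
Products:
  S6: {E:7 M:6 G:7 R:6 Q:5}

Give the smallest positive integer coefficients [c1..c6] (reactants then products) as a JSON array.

Coefficients: [4, 2, 3, 3, 2, 5]

E: 4·0+2·0+3·7+3·2+2·4 = 35 | 5·7 = 35
M: 4·0+2·0+3·2+3·6+2·3 = 30 | 5·6 = 30
G: 4·3+2·3+3·3+3·0+2·4 = 35 | 5·7 = 35
R: 4·0+2·0+3·5+3·5+2·0 = 30 | 5·6 = 30
Q: 4·2+2·1+3·0+3·5+2·0 = 25 | 5·5 = 25
gcd(4,2,3,3,2,5) = 1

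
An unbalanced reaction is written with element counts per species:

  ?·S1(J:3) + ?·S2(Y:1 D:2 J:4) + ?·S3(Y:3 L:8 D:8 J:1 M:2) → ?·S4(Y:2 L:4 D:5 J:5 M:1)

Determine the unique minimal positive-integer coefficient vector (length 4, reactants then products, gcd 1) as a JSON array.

Coefficients: [5, 3, 3, 6]

Y: 5·0+3·1+3·3 = 12 | 6·2 = 12
L: 5·0+3·0+3·8 = 24 | 6·4 = 24
D: 5·0+3·2+3·8 = 30 | 6·5 = 30
J: 5·3+3·4+3·1 = 30 | 6·5 = 30
M: 5·0+3·0+3·2 = 6 | 6·1 = 6
gcd(5,3,3,6) = 1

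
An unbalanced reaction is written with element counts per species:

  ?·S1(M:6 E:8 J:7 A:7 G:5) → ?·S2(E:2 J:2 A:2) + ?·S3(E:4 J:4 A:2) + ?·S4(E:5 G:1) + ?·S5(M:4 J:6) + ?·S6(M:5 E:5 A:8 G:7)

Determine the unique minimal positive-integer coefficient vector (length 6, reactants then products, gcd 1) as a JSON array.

Coefficients: [6, 1, 4, 2, 4, 4]

M: 6·6 = 36 | 1·0+4·0+2·0+4·4+4·5 = 36
E: 6·8 = 48 | 1·2+4·4+2·5+4·0+4·5 = 48
J: 6·7 = 42 | 1·2+4·4+2·0+4·6+4·0 = 42
A: 6·7 = 42 | 1·2+4·2+2·0+4·0+4·8 = 42
G: 6·5 = 30 | 1·0+4·0+2·1+4·0+4·7 = 30
gcd(6,1,4,2,4,4) = 1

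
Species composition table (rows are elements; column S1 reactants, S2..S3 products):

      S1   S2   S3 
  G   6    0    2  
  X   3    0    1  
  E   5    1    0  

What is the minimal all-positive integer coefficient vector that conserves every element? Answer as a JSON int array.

G: 1·6 = 6 | 5·0+3·2 = 6
X: 1·3 = 3 | 5·0+3·1 = 3
E: 1·5 = 5 | 5·1+3·0 = 5
gcd(1,5,3) = 1

Coefficients: [1, 5, 3]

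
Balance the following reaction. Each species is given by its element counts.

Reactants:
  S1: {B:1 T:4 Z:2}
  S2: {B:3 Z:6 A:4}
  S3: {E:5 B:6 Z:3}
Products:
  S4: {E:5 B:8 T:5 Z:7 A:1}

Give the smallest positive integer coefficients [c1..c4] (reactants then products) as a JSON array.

Coefficients: [5, 1, 4, 4]

E: 5·0+1·0+4·5 = 20 | 4·5 = 20
B: 5·1+1·3+4·6 = 32 | 4·8 = 32
T: 5·4+1·0+4·0 = 20 | 4·5 = 20
Z: 5·2+1·6+4·3 = 28 | 4·7 = 28
A: 5·0+1·4+4·0 = 4 | 4·1 = 4
gcd(5,1,4,4) = 1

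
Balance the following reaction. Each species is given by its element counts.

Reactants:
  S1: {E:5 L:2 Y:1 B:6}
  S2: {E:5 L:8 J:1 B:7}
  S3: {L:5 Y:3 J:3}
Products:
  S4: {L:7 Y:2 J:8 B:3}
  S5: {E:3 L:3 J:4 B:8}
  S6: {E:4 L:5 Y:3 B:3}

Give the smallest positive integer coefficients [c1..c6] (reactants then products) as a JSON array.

E: 5·5+1·5+5·0 = 30 | 1·0+2·3+6·4 = 30
L: 5·2+1·8+5·5 = 43 | 1·7+2·3+6·5 = 43
Y: 5·1+1·0+5·3 = 20 | 1·2+2·0+6·3 = 20
J: 5·0+1·1+5·3 = 16 | 1·8+2·4+6·0 = 16
B: 5·6+1·7+5·0 = 37 | 1·3+2·8+6·3 = 37
gcd(5,1,5,1,2,6) = 1

Coefficients: [5, 1, 5, 1, 2, 6]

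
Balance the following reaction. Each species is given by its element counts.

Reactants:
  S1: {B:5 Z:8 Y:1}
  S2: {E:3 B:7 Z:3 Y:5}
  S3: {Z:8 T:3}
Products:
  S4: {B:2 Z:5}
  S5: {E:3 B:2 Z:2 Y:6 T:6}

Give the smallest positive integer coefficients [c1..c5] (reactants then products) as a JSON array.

E: 1·0+1·3+2·0 = 3 | 5·0+1·3 = 3
B: 1·5+1·7+2·0 = 12 | 5·2+1·2 = 12
Z: 1·8+1·3+2·8 = 27 | 5·5+1·2 = 27
Y: 1·1+1·5+2·0 = 6 | 5·0+1·6 = 6
T: 1·0+1·0+2·3 = 6 | 5·0+1·6 = 6
gcd(1,1,2,5,1) = 1

Coefficients: [1, 1, 2, 5, 1]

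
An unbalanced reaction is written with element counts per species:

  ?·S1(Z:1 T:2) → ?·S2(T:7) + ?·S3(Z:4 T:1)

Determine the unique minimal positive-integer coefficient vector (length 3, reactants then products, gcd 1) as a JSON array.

Z: 4·1 = 4 | 1·0+1·4 = 4
T: 4·2 = 8 | 1·7+1·1 = 8
gcd(4,1,1) = 1

Coefficients: [4, 1, 1]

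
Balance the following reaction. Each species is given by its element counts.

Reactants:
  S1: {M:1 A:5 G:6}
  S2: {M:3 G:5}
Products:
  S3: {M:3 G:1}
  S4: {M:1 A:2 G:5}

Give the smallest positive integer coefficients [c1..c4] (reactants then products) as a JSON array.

Coefficients: [2, 3, 2, 5]

M: 2·1+3·3 = 11 | 2·3+5·1 = 11
A: 2·5+3·0 = 10 | 2·0+5·2 = 10
G: 2·6+3·5 = 27 | 2·1+5·5 = 27
gcd(2,3,2,5) = 1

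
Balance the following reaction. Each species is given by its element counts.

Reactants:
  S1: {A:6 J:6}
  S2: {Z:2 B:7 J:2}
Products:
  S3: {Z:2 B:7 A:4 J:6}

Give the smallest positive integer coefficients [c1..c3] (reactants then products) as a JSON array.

Coefficients: [2, 3, 3]

Z: 2·0+3·2 = 6 | 3·2 = 6
B: 2·0+3·7 = 21 | 3·7 = 21
A: 2·6+3·0 = 12 | 3·4 = 12
J: 2·6+3·2 = 18 | 3·6 = 18
gcd(2,3,3) = 1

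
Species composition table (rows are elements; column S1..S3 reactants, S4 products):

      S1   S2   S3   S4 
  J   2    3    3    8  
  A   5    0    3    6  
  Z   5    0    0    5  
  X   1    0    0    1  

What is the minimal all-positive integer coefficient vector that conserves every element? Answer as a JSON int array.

J: 3·2+5·3+1·3 = 24 | 3·8 = 24
A: 3·5+5·0+1·3 = 18 | 3·6 = 18
Z: 3·5+5·0+1·0 = 15 | 3·5 = 15
X: 3·1+5·0+1·0 = 3 | 3·1 = 3
gcd(3,5,1,3) = 1

Coefficients: [3, 5, 1, 3]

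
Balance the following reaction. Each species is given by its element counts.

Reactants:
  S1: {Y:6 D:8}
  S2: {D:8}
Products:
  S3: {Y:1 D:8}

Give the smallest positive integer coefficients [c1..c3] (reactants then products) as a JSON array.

Coefficients: [1, 5, 6]

Y: 1·6+5·0 = 6 | 6·1 = 6
D: 1·8+5·8 = 48 | 6·8 = 48
gcd(1,5,6) = 1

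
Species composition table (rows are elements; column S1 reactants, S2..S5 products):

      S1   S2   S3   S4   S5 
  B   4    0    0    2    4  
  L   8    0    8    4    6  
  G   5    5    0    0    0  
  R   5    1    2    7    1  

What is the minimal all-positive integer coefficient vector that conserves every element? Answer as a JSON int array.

Coefficients: [5, 5, 1, 2, 4]

B: 5·4 = 20 | 5·0+1·0+2·2+4·4 = 20
L: 5·8 = 40 | 5·0+1·8+2·4+4·6 = 40
G: 5·5 = 25 | 5·5+1·0+2·0+4·0 = 25
R: 5·5 = 25 | 5·1+1·2+2·7+4·1 = 25
gcd(5,5,1,2,4) = 1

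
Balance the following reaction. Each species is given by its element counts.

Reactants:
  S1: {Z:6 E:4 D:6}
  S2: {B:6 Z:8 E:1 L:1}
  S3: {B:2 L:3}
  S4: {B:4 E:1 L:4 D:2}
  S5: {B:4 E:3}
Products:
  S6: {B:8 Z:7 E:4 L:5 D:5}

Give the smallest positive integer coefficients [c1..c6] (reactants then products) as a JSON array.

Coefficients: [3, 3, 1, 6, 1, 6]

B: 3·0+3·6+1·2+6·4+1·4 = 48 | 6·8 = 48
Z: 3·6+3·8+1·0+6·0+1·0 = 42 | 6·7 = 42
E: 3·4+3·1+1·0+6·1+1·3 = 24 | 6·4 = 24
L: 3·0+3·1+1·3+6·4+1·0 = 30 | 6·5 = 30
D: 3·6+3·0+1·0+6·2+1·0 = 30 | 6·5 = 30
gcd(3,3,1,6,1,6) = 1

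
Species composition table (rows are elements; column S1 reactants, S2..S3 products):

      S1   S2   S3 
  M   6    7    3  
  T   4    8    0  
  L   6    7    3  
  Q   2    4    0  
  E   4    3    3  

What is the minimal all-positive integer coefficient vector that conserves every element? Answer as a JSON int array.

Coefficients: [6, 3, 5]

M: 6·6 = 36 | 3·7+5·3 = 36
T: 6·4 = 24 | 3·8+5·0 = 24
L: 6·6 = 36 | 3·7+5·3 = 36
Q: 6·2 = 12 | 3·4+5·0 = 12
E: 6·4 = 24 | 3·3+5·3 = 24
gcd(6,3,5) = 1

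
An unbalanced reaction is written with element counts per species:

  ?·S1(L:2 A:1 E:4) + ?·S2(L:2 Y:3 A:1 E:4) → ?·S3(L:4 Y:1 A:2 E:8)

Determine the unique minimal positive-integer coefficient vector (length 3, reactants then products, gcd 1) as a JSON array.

Coefficients: [5, 1, 3]

L: 5·2+1·2 = 12 | 3·4 = 12
Y: 5·0+1·3 = 3 | 3·1 = 3
A: 5·1+1·1 = 6 | 3·2 = 6
E: 5·4+1·4 = 24 | 3·8 = 24
gcd(5,1,3) = 1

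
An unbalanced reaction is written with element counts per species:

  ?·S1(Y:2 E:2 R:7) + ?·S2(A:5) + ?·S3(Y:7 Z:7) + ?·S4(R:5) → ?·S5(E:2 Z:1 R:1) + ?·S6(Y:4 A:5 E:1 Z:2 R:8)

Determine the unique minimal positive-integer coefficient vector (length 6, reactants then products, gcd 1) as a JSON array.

Y: 5·2+6·0+2·7+3·0 = 24 | 2·0+6·4 = 24
A: 5·0+6·5+2·0+3·0 = 30 | 2·0+6·5 = 30
E: 5·2+6·0+2·0+3·0 = 10 | 2·2+6·1 = 10
Z: 5·0+6·0+2·7+3·0 = 14 | 2·1+6·2 = 14
R: 5·7+6·0+2·0+3·5 = 50 | 2·1+6·8 = 50
gcd(5,6,2,3,2,6) = 1

Coefficients: [5, 6, 2, 3, 2, 6]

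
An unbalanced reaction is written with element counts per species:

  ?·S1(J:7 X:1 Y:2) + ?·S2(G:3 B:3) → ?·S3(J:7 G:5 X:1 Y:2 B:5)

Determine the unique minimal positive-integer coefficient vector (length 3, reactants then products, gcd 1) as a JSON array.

J: 3·7+5·0 = 21 | 3·7 = 21
G: 3·0+5·3 = 15 | 3·5 = 15
X: 3·1+5·0 = 3 | 3·1 = 3
Y: 3·2+5·0 = 6 | 3·2 = 6
B: 3·0+5·3 = 15 | 3·5 = 15
gcd(3,5,3) = 1

Coefficients: [3, 5, 3]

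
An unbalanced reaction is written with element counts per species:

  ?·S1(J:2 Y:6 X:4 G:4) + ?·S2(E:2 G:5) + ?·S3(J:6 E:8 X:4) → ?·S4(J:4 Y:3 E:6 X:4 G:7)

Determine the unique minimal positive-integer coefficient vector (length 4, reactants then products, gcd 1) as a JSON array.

J: 1·2+2·0+1·6 = 8 | 2·4 = 8
Y: 1·6+2·0+1·0 = 6 | 2·3 = 6
E: 1·0+2·2+1·8 = 12 | 2·6 = 12
X: 1·4+2·0+1·4 = 8 | 2·4 = 8
G: 1·4+2·5+1·0 = 14 | 2·7 = 14
gcd(1,2,1,2) = 1

Coefficients: [1, 2, 1, 2]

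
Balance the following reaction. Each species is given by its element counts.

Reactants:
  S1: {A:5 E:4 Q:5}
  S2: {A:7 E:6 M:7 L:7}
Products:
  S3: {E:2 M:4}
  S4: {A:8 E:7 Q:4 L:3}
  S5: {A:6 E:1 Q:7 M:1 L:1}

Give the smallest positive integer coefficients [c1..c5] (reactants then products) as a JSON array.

Coefficients: [6, 2, 3, 4, 2]

A: 6·5+2·7 = 44 | 3·0+4·8+2·6 = 44
E: 6·4+2·6 = 36 | 3·2+4·7+2·1 = 36
Q: 6·5+2·0 = 30 | 3·0+4·4+2·7 = 30
M: 6·0+2·7 = 14 | 3·4+4·0+2·1 = 14
L: 6·0+2·7 = 14 | 3·0+4·3+2·1 = 14
gcd(6,2,3,4,2) = 1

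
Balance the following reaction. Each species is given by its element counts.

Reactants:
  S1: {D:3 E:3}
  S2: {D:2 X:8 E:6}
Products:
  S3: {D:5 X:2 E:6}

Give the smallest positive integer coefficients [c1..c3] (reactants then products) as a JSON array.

D: 6·3+1·2 = 20 | 4·5 = 20
X: 6·0+1·8 = 8 | 4·2 = 8
E: 6·3+1·6 = 24 | 4·6 = 24
gcd(6,1,4) = 1

Coefficients: [6, 1, 4]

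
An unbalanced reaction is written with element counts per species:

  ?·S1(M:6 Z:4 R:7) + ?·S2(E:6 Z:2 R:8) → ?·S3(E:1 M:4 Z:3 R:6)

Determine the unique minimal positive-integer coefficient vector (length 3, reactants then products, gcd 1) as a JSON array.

Coefficients: [4, 1, 6]

E: 4·0+1·6 = 6 | 6·1 = 6
M: 4·6+1·0 = 24 | 6·4 = 24
Z: 4·4+1·2 = 18 | 6·3 = 18
R: 4·7+1·8 = 36 | 6·6 = 36
gcd(4,1,6) = 1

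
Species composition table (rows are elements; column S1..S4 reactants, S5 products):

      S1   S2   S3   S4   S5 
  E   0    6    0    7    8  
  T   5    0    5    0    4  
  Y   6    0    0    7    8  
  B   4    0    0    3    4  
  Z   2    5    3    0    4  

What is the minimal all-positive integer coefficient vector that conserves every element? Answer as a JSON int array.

Coefficients: [2, 2, 2, 4, 5]

E: 2·0+2·6+2·0+4·7 = 40 | 5·8 = 40
T: 2·5+2·0+2·5+4·0 = 20 | 5·4 = 20
Y: 2·6+2·0+2·0+4·7 = 40 | 5·8 = 40
B: 2·4+2·0+2·0+4·3 = 20 | 5·4 = 20
Z: 2·2+2·5+2·3+4·0 = 20 | 5·4 = 20
gcd(2,2,2,4,5) = 1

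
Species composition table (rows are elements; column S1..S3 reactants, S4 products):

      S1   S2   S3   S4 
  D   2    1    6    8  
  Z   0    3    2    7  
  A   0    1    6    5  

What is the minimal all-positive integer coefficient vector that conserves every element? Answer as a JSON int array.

D: 3·2+4·1+1·6 = 16 | 2·8 = 16
Z: 3·0+4·3+1·2 = 14 | 2·7 = 14
A: 3·0+4·1+1·6 = 10 | 2·5 = 10
gcd(3,4,1,2) = 1

Coefficients: [3, 4, 1, 2]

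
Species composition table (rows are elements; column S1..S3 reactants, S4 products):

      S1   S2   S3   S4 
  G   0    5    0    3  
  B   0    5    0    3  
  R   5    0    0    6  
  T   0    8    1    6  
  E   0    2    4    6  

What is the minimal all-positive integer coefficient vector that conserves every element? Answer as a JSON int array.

Coefficients: [6, 3, 6, 5]

G: 6·0+3·5+6·0 = 15 | 5·3 = 15
B: 6·0+3·5+6·0 = 15 | 5·3 = 15
R: 6·5+3·0+6·0 = 30 | 5·6 = 30
T: 6·0+3·8+6·1 = 30 | 5·6 = 30
E: 6·0+3·2+6·4 = 30 | 5·6 = 30
gcd(6,3,6,5) = 1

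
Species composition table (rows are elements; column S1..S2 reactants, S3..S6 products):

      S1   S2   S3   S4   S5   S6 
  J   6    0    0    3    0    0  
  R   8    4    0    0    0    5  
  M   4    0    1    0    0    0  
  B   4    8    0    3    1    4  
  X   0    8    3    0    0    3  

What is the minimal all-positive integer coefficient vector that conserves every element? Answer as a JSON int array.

Coefficients: [1, 3, 4, 2, 6, 4]

J: 1·6+3·0 = 6 | 4·0+2·3+6·0+4·0 = 6
R: 1·8+3·4 = 20 | 4·0+2·0+6·0+4·5 = 20
M: 1·4+3·0 = 4 | 4·1+2·0+6·0+4·0 = 4
B: 1·4+3·8 = 28 | 4·0+2·3+6·1+4·4 = 28
X: 1·0+3·8 = 24 | 4·3+2·0+6·0+4·3 = 24
gcd(1,3,4,2,6,4) = 1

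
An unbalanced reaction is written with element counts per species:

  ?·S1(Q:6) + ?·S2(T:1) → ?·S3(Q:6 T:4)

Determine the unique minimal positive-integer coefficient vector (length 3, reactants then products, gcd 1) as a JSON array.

Coefficients: [1, 4, 1]

Q: 1·6+4·0 = 6 | 1·6 = 6
T: 1·0+4·1 = 4 | 1·4 = 4
gcd(1,4,1) = 1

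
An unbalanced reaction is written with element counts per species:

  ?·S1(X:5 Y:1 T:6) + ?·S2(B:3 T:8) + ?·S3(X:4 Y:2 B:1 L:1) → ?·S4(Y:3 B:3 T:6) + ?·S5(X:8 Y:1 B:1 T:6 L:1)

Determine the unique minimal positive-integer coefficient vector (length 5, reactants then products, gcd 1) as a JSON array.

X: 4·5+3·0+5·4 = 40 | 3·0+5·8 = 40
Y: 4·1+3·0+5·2 = 14 | 3·3+5·1 = 14
B: 4·0+3·3+5·1 = 14 | 3·3+5·1 = 14
T: 4·6+3·8+5·0 = 48 | 3·6+5·6 = 48
L: 4·0+3·0+5·1 = 5 | 3·0+5·1 = 5
gcd(4,3,5,3,5) = 1

Coefficients: [4, 3, 5, 3, 5]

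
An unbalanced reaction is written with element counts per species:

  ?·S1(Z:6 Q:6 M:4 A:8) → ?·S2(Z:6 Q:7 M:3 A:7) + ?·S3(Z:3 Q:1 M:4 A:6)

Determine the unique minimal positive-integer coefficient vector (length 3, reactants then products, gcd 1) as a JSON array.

Z: 5·6 = 30 | 4·6+2·3 = 30
Q: 5·6 = 30 | 4·7+2·1 = 30
M: 5·4 = 20 | 4·3+2·4 = 20
A: 5·8 = 40 | 4·7+2·6 = 40
gcd(5,4,2) = 1

Coefficients: [5, 4, 2]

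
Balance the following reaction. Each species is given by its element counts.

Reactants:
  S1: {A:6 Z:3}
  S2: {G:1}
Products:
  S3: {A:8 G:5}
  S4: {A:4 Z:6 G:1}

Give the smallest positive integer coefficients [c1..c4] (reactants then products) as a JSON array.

Coefficients: [2, 6, 1, 1]

A: 2·6+6·0 = 12 | 1·8+1·4 = 12
Z: 2·3+6·0 = 6 | 1·0+1·6 = 6
G: 2·0+6·1 = 6 | 1·5+1·1 = 6
gcd(2,6,1,1) = 1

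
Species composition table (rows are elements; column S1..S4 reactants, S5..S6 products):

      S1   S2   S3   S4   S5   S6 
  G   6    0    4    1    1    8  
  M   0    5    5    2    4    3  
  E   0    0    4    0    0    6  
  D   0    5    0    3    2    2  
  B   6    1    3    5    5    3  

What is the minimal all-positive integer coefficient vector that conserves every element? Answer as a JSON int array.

Coefficients: [1, 1, 3, 3, 5, 2]

G: 1·6+1·0+3·4+3·1 = 21 | 5·1+2·8 = 21
M: 1·0+1·5+3·5+3·2 = 26 | 5·4+2·3 = 26
E: 1·0+1·0+3·4+3·0 = 12 | 5·0+2·6 = 12
D: 1·0+1·5+3·0+3·3 = 14 | 5·2+2·2 = 14
B: 1·6+1·1+3·3+3·5 = 31 | 5·5+2·3 = 31
gcd(1,1,3,3,5,2) = 1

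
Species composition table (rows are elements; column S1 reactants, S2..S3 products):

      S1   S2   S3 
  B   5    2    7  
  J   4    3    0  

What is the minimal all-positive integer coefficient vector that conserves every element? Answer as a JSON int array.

Coefficients: [3, 4, 1]

B: 3·5 = 15 | 4·2+1·7 = 15
J: 3·4 = 12 | 4·3+1·0 = 12
gcd(3,4,1) = 1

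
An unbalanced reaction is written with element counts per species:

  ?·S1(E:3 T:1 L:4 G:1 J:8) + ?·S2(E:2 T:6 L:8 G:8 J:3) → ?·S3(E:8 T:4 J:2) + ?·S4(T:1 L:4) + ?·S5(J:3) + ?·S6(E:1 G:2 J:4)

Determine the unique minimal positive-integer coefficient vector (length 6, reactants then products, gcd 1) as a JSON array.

E: 4·3+1·2 = 14 | 1·8+6·0+3·0+6·1 = 14
T: 4·1+1·6 = 10 | 1·4+6·1+3·0+6·0 = 10
L: 4·4+1·8 = 24 | 1·0+6·4+3·0+6·0 = 24
G: 4·1+1·8 = 12 | 1·0+6·0+3·0+6·2 = 12
J: 4·8+1·3 = 35 | 1·2+6·0+3·3+6·4 = 35
gcd(4,1,1,6,3,6) = 1

Coefficients: [4, 1, 1, 6, 3, 6]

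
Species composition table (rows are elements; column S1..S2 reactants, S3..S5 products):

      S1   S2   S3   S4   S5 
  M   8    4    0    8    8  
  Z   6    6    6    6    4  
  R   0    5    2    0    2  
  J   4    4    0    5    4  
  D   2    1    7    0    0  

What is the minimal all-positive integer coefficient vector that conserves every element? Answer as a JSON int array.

Coefficients: [6, 2, 2, 4, 3]

M: 6·8+2·4 = 56 | 2·0+4·8+3·8 = 56
Z: 6·6+2·6 = 48 | 2·6+4·6+3·4 = 48
R: 6·0+2·5 = 10 | 2·2+4·0+3·2 = 10
J: 6·4+2·4 = 32 | 2·0+4·5+3·4 = 32
D: 6·2+2·1 = 14 | 2·7+4·0+3·0 = 14
gcd(6,2,2,4,3) = 1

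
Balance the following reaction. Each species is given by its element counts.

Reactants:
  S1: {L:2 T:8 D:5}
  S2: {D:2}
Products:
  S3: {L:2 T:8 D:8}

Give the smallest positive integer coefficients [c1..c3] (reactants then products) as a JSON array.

L: 2·2+3·0 = 4 | 2·2 = 4
T: 2·8+3·0 = 16 | 2·8 = 16
D: 2·5+3·2 = 16 | 2·8 = 16
gcd(2,3,2) = 1

Coefficients: [2, 3, 2]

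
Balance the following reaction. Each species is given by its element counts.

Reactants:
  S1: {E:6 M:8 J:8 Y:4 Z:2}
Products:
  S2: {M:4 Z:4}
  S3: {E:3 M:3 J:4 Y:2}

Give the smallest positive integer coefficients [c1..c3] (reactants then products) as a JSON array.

Coefficients: [2, 1, 4]

E: 2·6 = 12 | 1·0+4·3 = 12
M: 2·8 = 16 | 1·4+4·3 = 16
J: 2·8 = 16 | 1·0+4·4 = 16
Y: 2·4 = 8 | 1·0+4·2 = 8
Z: 2·2 = 4 | 1·4+4·0 = 4
gcd(2,1,4) = 1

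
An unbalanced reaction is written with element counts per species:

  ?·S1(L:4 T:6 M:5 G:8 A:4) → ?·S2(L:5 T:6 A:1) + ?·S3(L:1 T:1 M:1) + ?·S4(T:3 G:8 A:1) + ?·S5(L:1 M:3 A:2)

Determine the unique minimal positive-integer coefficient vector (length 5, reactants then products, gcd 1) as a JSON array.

L: 3·4 = 12 | 1·5+3·1+3·0+4·1 = 12
T: 3·6 = 18 | 1·6+3·1+3·3+4·0 = 18
M: 3·5 = 15 | 1·0+3·1+3·0+4·3 = 15
G: 3·8 = 24 | 1·0+3·0+3·8+4·0 = 24
A: 3·4 = 12 | 1·1+3·0+3·1+4·2 = 12
gcd(3,1,3,3,4) = 1

Coefficients: [3, 1, 3, 3, 4]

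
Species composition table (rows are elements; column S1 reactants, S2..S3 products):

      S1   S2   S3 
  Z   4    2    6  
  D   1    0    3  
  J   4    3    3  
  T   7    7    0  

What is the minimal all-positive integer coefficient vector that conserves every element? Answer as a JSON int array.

Coefficients: [3, 3, 1]

Z: 3·4 = 12 | 3·2+1·6 = 12
D: 3·1 = 3 | 3·0+1·3 = 3
J: 3·4 = 12 | 3·3+1·3 = 12
T: 3·7 = 21 | 3·7+1·0 = 21
gcd(3,3,1) = 1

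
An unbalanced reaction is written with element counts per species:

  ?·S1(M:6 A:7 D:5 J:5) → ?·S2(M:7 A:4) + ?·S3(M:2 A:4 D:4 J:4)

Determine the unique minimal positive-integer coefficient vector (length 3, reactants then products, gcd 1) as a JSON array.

Coefficients: [4, 2, 5]

M: 4·6 = 24 | 2·7+5·2 = 24
A: 4·7 = 28 | 2·4+5·4 = 28
D: 4·5 = 20 | 2·0+5·4 = 20
J: 4·5 = 20 | 2·0+5·4 = 20
gcd(4,2,5) = 1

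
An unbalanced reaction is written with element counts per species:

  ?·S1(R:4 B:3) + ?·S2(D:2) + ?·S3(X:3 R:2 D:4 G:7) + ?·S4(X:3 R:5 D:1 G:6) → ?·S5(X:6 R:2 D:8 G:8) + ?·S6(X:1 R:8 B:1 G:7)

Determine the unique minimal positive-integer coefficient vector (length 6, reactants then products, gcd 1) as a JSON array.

X: 1·0+4·0+3·3+4·3 = 21 | 3·6+3·1 = 21
R: 1·4+4·0+3·2+4·5 = 30 | 3·2+3·8 = 30
D: 1·0+4·2+3·4+4·1 = 24 | 3·8+3·0 = 24
B: 1·3+4·0+3·0+4·0 = 3 | 3·0+3·1 = 3
G: 1·0+4·0+3·7+4·6 = 45 | 3·8+3·7 = 45
gcd(1,4,3,4,3,3) = 1

Coefficients: [1, 4, 3, 4, 3, 3]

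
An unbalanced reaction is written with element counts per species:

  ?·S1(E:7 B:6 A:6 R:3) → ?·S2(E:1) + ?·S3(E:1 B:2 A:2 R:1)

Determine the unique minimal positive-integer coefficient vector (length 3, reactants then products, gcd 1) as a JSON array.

E: 1·7 = 7 | 4·1+3·1 = 7
B: 1·6 = 6 | 4·0+3·2 = 6
A: 1·6 = 6 | 4·0+3·2 = 6
R: 1·3 = 3 | 4·0+3·1 = 3
gcd(1,4,3) = 1

Coefficients: [1, 4, 3]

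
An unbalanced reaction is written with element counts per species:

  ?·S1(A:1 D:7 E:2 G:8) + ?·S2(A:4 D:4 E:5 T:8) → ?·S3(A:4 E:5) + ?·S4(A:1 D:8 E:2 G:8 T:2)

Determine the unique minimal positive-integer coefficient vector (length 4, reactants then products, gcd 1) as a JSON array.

A: 4·1+1·4 = 8 | 1·4+4·1 = 8
D: 4·7+1·4 = 32 | 1·0+4·8 = 32
E: 4·2+1·5 = 13 | 1·5+4·2 = 13
G: 4·8+1·0 = 32 | 1·0+4·8 = 32
T: 4·0+1·8 = 8 | 1·0+4·2 = 8
gcd(4,1,1,4) = 1

Coefficients: [4, 1, 1, 4]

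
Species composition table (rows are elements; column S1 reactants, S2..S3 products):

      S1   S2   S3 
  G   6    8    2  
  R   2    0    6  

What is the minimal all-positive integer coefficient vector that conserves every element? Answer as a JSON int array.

Coefficients: [3, 2, 1]

G: 3·6 = 18 | 2·8+1·2 = 18
R: 3·2 = 6 | 2·0+1·6 = 6
gcd(3,2,1) = 1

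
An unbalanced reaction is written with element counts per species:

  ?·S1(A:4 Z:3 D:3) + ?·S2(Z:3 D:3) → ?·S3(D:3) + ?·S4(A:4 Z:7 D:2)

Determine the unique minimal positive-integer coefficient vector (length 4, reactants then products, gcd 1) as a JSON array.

A: 3·4+4·0 = 12 | 5·0+3·4 = 12
Z: 3·3+4·3 = 21 | 5·0+3·7 = 21
D: 3·3+4·3 = 21 | 5·3+3·2 = 21
gcd(3,4,5,3) = 1

Coefficients: [3, 4, 5, 3]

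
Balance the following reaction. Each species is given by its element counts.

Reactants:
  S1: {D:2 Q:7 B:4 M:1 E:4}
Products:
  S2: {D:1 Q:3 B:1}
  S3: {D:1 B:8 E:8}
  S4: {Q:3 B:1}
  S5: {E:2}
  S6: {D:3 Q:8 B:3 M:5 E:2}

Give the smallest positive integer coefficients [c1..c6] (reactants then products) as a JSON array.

D: 5·2 = 10 | 6·1+1·1+3·0+5·0+1·3 = 10
Q: 5·7 = 35 | 6·3+1·0+3·3+5·0+1·8 = 35
B: 5·4 = 20 | 6·1+1·8+3·1+5·0+1·3 = 20
M: 5·1 = 5 | 6·0+1·0+3·0+5·0+1·5 = 5
E: 5·4 = 20 | 6·0+1·8+3·0+5·2+1·2 = 20
gcd(5,6,1,3,5,1) = 1

Coefficients: [5, 6, 1, 3, 5, 1]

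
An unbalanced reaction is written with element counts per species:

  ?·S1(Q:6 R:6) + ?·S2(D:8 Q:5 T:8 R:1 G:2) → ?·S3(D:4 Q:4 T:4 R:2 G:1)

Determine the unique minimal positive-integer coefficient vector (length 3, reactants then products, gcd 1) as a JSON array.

D: 1·0+2·8 = 16 | 4·4 = 16
Q: 1·6+2·5 = 16 | 4·4 = 16
T: 1·0+2·8 = 16 | 4·4 = 16
R: 1·6+2·1 = 8 | 4·2 = 8
G: 1·0+2·2 = 4 | 4·1 = 4
gcd(1,2,4) = 1

Coefficients: [1, 2, 4]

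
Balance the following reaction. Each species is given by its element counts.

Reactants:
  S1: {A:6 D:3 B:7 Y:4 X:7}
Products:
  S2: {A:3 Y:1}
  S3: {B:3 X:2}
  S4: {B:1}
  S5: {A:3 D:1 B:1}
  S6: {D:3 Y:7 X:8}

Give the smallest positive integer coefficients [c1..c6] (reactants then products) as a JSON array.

Coefficients: [2, 1, 3, 2, 3, 1]

A: 2·6 = 12 | 1·3+3·0+2·0+3·3+1·0 = 12
D: 2·3 = 6 | 1·0+3·0+2·0+3·1+1·3 = 6
B: 2·7 = 14 | 1·0+3·3+2·1+3·1+1·0 = 14
Y: 2·4 = 8 | 1·1+3·0+2·0+3·0+1·7 = 8
X: 2·7 = 14 | 1·0+3·2+2·0+3·0+1·8 = 14
gcd(2,1,3,2,3,1) = 1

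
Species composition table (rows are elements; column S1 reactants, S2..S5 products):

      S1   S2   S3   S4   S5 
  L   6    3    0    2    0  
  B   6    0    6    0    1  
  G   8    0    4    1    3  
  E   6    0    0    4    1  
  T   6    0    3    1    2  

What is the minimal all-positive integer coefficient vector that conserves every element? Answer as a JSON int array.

L: 5·6 = 30 | 6·3+4·0+6·2+6·0 = 30
B: 5·6 = 30 | 6·0+4·6+6·0+6·1 = 30
G: 5·8 = 40 | 6·0+4·4+6·1+6·3 = 40
E: 5·6 = 30 | 6·0+4·0+6·4+6·1 = 30
T: 5·6 = 30 | 6·0+4·3+6·1+6·2 = 30
gcd(5,6,4,6,6) = 1

Coefficients: [5, 6, 4, 6, 6]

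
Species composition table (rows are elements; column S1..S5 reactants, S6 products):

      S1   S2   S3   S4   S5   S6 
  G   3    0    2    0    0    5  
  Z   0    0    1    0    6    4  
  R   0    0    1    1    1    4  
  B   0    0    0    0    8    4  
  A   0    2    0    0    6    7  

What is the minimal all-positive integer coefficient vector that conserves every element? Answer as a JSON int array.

G: 2·3+4·0+2·2+5·0+1·0 = 10 | 2·5 = 10
Z: 2·0+4·0+2·1+5·0+1·6 = 8 | 2·4 = 8
R: 2·0+4·0+2·1+5·1+1·1 = 8 | 2·4 = 8
B: 2·0+4·0+2·0+5·0+1·8 = 8 | 2·4 = 8
A: 2·0+4·2+2·0+5·0+1·6 = 14 | 2·7 = 14
gcd(2,4,2,5,1,2) = 1

Coefficients: [2, 4, 2, 5, 1, 2]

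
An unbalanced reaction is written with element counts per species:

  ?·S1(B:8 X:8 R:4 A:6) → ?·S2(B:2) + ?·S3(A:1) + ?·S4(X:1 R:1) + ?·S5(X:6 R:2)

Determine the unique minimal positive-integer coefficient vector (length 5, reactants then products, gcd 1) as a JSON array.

B: 1·8 = 8 | 4·2+6·0+2·0+1·0 = 8
X: 1·8 = 8 | 4·0+6·0+2·1+1·6 = 8
R: 1·4 = 4 | 4·0+6·0+2·1+1·2 = 4
A: 1·6 = 6 | 4·0+6·1+2·0+1·0 = 6
gcd(1,4,6,2,1) = 1

Coefficients: [1, 4, 6, 2, 1]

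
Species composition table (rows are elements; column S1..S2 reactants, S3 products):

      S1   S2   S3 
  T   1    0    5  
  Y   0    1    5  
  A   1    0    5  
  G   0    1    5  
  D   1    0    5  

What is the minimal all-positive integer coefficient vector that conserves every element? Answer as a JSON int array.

T: 5·1+5·0 = 5 | 1·5 = 5
Y: 5·0+5·1 = 5 | 1·5 = 5
A: 5·1+5·0 = 5 | 1·5 = 5
G: 5·0+5·1 = 5 | 1·5 = 5
D: 5·1+5·0 = 5 | 1·5 = 5
gcd(5,5,1) = 1

Coefficients: [5, 5, 1]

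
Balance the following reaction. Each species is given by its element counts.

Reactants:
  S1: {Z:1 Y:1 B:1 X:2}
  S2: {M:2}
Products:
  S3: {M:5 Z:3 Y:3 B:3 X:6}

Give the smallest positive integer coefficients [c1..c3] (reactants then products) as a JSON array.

M: 6·0+5·2 = 10 | 2·5 = 10
Z: 6·1+5·0 = 6 | 2·3 = 6
Y: 6·1+5·0 = 6 | 2·3 = 6
B: 6·1+5·0 = 6 | 2·3 = 6
X: 6·2+5·0 = 12 | 2·6 = 12
gcd(6,5,2) = 1

Coefficients: [6, 5, 2]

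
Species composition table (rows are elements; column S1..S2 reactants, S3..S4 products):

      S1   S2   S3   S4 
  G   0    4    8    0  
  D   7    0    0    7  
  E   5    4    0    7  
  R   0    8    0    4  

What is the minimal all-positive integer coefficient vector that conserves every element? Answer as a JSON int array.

Coefficients: [4, 2, 1, 4]

G: 4·0+2·4 = 8 | 1·8+4·0 = 8
D: 4·7+2·0 = 28 | 1·0+4·7 = 28
E: 4·5+2·4 = 28 | 1·0+4·7 = 28
R: 4·0+2·8 = 16 | 1·0+4·4 = 16
gcd(4,2,1,4) = 1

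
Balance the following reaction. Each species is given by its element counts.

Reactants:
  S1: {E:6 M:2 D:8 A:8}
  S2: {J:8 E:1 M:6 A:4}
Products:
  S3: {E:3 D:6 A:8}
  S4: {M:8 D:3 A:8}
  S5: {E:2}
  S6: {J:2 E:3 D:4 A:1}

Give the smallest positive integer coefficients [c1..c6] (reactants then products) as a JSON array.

J: 5·0+1·8 = 8 | 3·0+2·0+5·0+4·2 = 8
E: 5·6+1·1 = 31 | 3·3+2·0+5·2+4·3 = 31
M: 5·2+1·6 = 16 | 3·0+2·8+5·0+4·0 = 16
D: 5·8+1·0 = 40 | 3·6+2·3+5·0+4·4 = 40
A: 5·8+1·4 = 44 | 3·8+2·8+5·0+4·1 = 44
gcd(5,1,3,2,5,4) = 1

Coefficients: [5, 1, 3, 2, 5, 4]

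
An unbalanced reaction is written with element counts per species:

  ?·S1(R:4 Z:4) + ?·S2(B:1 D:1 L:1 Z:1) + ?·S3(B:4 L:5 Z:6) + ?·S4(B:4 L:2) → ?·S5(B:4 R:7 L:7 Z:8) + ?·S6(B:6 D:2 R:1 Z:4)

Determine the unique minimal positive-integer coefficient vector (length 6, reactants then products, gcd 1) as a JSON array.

Coefficients: [6, 6, 1, 5, 3, 3]

B: 6·0+6·1+1·4+5·4 = 30 | 3·4+3·6 = 30
D: 6·0+6·1+1·0+5·0 = 6 | 3·0+3·2 = 6
R: 6·4+6·0+1·0+5·0 = 24 | 3·7+3·1 = 24
L: 6·0+6·1+1·5+5·2 = 21 | 3·7+3·0 = 21
Z: 6·4+6·1+1·6+5·0 = 36 | 3·8+3·4 = 36
gcd(6,6,1,5,3,3) = 1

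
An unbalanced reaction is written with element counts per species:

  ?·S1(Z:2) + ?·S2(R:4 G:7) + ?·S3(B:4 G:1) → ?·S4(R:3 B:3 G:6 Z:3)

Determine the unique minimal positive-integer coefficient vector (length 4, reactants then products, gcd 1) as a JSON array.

Coefficients: [6, 3, 3, 4]

R: 6·0+3·4+3·0 = 12 | 4·3 = 12
B: 6·0+3·0+3·4 = 12 | 4·3 = 12
G: 6·0+3·7+3·1 = 24 | 4·6 = 24
Z: 6·2+3·0+3·0 = 12 | 4·3 = 12
gcd(6,3,3,4) = 1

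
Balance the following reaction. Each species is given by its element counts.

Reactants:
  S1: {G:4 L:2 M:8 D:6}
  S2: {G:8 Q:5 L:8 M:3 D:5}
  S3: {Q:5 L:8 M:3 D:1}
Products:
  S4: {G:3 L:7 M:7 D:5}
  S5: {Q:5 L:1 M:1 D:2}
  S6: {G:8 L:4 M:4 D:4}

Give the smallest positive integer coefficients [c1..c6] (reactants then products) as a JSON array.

Coefficients: [5, 5, 1, 4, 6, 6]

G: 5·4+5·8+1·0 = 60 | 4·3+6·0+6·8 = 60
Q: 5·0+5·5+1·5 = 30 | 4·0+6·5+6·0 = 30
L: 5·2+5·8+1·8 = 58 | 4·7+6·1+6·4 = 58
M: 5·8+5·3+1·3 = 58 | 4·7+6·1+6·4 = 58
D: 5·6+5·5+1·1 = 56 | 4·5+6·2+6·4 = 56
gcd(5,5,1,4,6,6) = 1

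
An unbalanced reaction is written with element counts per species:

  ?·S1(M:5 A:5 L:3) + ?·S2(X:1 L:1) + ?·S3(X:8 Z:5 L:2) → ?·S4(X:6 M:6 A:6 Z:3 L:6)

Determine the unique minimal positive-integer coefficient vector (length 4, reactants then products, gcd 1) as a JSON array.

Coefficients: [6, 6, 3, 5]

X: 6·0+6·1+3·8 = 30 | 5·6 = 30
M: 6·5+6·0+3·0 = 30 | 5·6 = 30
A: 6·5+6·0+3·0 = 30 | 5·6 = 30
Z: 6·0+6·0+3·5 = 15 | 5·3 = 15
L: 6·3+6·1+3·2 = 30 | 5·6 = 30
gcd(6,6,3,5) = 1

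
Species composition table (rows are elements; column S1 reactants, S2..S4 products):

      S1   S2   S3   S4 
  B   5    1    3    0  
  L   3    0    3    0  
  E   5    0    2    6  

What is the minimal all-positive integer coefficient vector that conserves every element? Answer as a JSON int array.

Coefficients: [2, 4, 2, 1]

B: 2·5 = 10 | 4·1+2·3+1·0 = 10
L: 2·3 = 6 | 4·0+2·3+1·0 = 6
E: 2·5 = 10 | 4·0+2·2+1·6 = 10
gcd(2,4,2,1) = 1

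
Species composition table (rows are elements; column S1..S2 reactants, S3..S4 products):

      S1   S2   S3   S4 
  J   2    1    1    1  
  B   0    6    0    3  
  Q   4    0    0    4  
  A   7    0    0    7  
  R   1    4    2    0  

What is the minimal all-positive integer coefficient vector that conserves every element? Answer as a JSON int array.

Coefficients: [2, 1, 3, 2]

J: 2·2+1·1 = 5 | 3·1+2·1 = 5
B: 2·0+1·6 = 6 | 3·0+2·3 = 6
Q: 2·4+1·0 = 8 | 3·0+2·4 = 8
A: 2·7+1·0 = 14 | 3·0+2·7 = 14
R: 2·1+1·4 = 6 | 3·2+2·0 = 6
gcd(2,1,3,2) = 1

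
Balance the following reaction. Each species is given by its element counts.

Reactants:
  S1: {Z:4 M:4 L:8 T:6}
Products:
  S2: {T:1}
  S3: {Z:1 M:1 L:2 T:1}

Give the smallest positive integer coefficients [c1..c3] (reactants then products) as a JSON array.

Z: 1·4 = 4 | 2·0+4·1 = 4
M: 1·4 = 4 | 2·0+4·1 = 4
L: 1·8 = 8 | 2·0+4·2 = 8
T: 1·6 = 6 | 2·1+4·1 = 6
gcd(1,2,4) = 1

Coefficients: [1, 2, 4]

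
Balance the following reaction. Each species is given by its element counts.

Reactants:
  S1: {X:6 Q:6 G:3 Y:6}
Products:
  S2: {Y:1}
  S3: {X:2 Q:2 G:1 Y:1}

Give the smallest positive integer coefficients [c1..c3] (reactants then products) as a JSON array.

Coefficients: [1, 3, 3]

X: 1·6 = 6 | 3·0+3·2 = 6
Q: 1·6 = 6 | 3·0+3·2 = 6
G: 1·3 = 3 | 3·0+3·1 = 3
Y: 1·6 = 6 | 3·1+3·1 = 6
gcd(1,3,3) = 1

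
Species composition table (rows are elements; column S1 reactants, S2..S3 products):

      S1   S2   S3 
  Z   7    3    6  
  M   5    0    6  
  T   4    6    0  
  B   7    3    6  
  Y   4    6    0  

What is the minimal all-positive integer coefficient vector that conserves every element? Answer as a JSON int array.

Z: 6·7 = 42 | 4·3+5·6 = 42
M: 6·5 = 30 | 4·0+5·6 = 30
T: 6·4 = 24 | 4·6+5·0 = 24
B: 6·7 = 42 | 4·3+5·6 = 42
Y: 6·4 = 24 | 4·6+5·0 = 24
gcd(6,4,5) = 1

Coefficients: [6, 4, 5]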